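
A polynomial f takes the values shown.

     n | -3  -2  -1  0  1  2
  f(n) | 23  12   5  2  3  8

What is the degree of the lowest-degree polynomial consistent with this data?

2

Forward differences of the values at n = -3, -2, -1, 0, 1, 2:
  f  : 23  12  5  2  3  8
  Δ  : -11  -7  -3  1  5
  Δ^2: 4  4  4  4
  Δ^3: 0  0  0
  Δ^4: 0  0
  Δ^5: 0
The second differences are constant (4) and nonzero, while all higher differences vanish, so the minimal degree is 2.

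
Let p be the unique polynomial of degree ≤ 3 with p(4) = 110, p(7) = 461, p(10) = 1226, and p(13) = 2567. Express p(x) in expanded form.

p(x) = x^3 + 2x^2 + 2x + 6

Write p(x) = ax^3 + bx^2 + cx + d. Substituting each data point gives a linear system:
  64a + 16b + 4c + d = 110
  343a + 49b + 7c + d = 461
  1000a + 100b + 10c + d = 1226
  2197a + 169b + 13c + d = 2567
Solving the system yields a = 1, b = 2, c = 2, d = 6.
So p(x) = x^3 + 2x^2 + 2x + 6.
Check: p(10) = 1226. ✓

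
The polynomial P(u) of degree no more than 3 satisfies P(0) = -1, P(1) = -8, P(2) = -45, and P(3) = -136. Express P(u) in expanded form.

Write P(u) = au^3 + bu^2 + cu + d. Substituting each data point gives a linear system:
  d = -1
  a + b + c + d = -8
  8a + 4b + 2c + d = -45
  27a + 9b + 3c + d = -136
Solving the system yields a = -4, b = -3, c = 0, d = -1.
So P(u) = -4u³ - 3u² - 1.
Check: P(3) = -136. ✓

P(u) = -4u^3 - 3u^2 - 1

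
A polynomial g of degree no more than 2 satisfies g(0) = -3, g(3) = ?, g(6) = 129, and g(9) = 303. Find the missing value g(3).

The 3 known points determine the degree-2 polynomial uniquely.
Write g(u) = au^2 + bu + c. Substituting each data point gives a linear system:
  c = -3
  36a + 6b + c = 129
  81a + 9b + c = 303
Solving the system yields a = 4, b = -2, c = -3.
So g(u) = 4u² - 2u - 3.
Then g(3) = 27.

27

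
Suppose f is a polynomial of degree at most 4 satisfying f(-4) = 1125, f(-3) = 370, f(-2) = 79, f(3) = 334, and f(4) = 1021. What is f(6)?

Using the Lagrange interpolation formula with nodes -4, -3, -2, 3, 4:
  L_0(t) = (t + 3)(t + 2)(t - 3)(t - 4) / 112
  L_1(t) = (t + 4)(t + 2)(t - 3)(t - 4) / -42
  L_2(t) = (t + 4)(t + 3)(t - 3)(t - 4) / 60
  L_3(t) = (t + 4)(t + 3)(t + 2)(t - 4) / -210
  L_4(t) = (t + 4)(t + 3)(t + 2)(t - 3) / 336
Then f(t) = 1125·L_0(t) + 370·L_1(t) + 79·L_2(t) + 334·L_3(t) + 1021·L_4(t).
Expanding and collecting terms gives f(t) = 4t^4 - t^3 + 3t^2 + 3t + 1.
Evaluating at t = 6: f(6) = 5095.

5095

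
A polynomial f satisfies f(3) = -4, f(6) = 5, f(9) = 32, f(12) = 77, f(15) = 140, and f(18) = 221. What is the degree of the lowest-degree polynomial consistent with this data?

2

Forward differences of the values at x = 3, 6, 9, 12, 15, 18:
  f  : -4  5  32  77  140  221
  Δ  : 9  27  45  63  81
  Δ^2: 18  18  18  18
  Δ^3: 0  0  0
  Δ^4: 0  0
  Δ^5: 0
The second differences are constant (18) and nonzero, while all higher differences vanish, so the minimal degree is 2.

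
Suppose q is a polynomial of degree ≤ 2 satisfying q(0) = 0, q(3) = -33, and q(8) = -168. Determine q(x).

q(x) = -2x^2 - 5x

Write q(x) = ax^2 + bx + c. Substituting each data point gives a linear system:
  c = 0
  9a + 3b + c = -33
  64a + 8b + c = -168
Solving the system yields a = -2, b = -5, c = 0.
So q(x) = -2x² - 5x.
Check: q(0) = 0. ✓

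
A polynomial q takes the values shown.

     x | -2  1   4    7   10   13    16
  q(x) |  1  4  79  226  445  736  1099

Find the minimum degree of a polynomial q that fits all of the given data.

Forward differences of the values at x = -2, 1, 4, 7, 10, 13, 16:
  q  : 1  4  79  226  445  736  1099
  Δ  : 3  75  147  219  291  363
  Δ^2: 72  72  72  72  72
  Δ^3: 0  0  0  0
  Δ^4: 0  0  0
  Δ^5: 0  0
  Δ^6: 0
The second differences are constant (72) and nonzero, while all higher differences vanish, so the minimal degree is 2.

2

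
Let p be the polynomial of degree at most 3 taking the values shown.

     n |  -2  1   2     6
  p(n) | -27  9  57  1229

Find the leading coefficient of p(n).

Write p(n) = an^3 + bn^2 + cn + d. Substituting each data point gives a linear system:
  -8a + 4b - 2c + d = -27
  a + b + c + d = 9
  8a + 4b + 2c + d = 57
  216a + 36b + 6c + d = 1229
Solving the system yields a = 5, b = 4, c = 1, d = -1.
So p(n) = 5n^3 + 4n^2 + n - 1.
The leading coefficient is 5.

5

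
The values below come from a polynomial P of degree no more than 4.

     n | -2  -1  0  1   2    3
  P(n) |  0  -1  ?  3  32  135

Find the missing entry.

The 5 known points determine the degree-4 polynomial uniquely.
Write P(n) = an^4 + bn^3 + cn^2 + dn + e. Substituting each data point gives a linear system:
  16a - 8b + 4c - 2d + e = 0
  a - b + c - d + e = -1
  a + b + c + d + e = 3
  16a + 8b + 4c + 2d + e = 32
  81a + 27b + 9c + 3d + e = 135
Solving the system yields a = 1, b = 2, c = 0, d = 0, e = 0.
So P(n) = n^4 + 2n^3.
Then P(0) = 0.

0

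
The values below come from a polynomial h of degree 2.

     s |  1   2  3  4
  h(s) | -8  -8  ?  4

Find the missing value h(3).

The 3 known points determine the degree-2 polynomial uniquely.
Write h(s) = as^2 + bs + c. Substituting each data point gives a linear system:
  a + b + c = -8
  4a + 2b + c = -8
  16a + 4b + c = 4
Solving the system yields a = 2, b = -6, c = -4.
So h(s) = 2s² - 6s - 4.
Then h(3) = -4.

-4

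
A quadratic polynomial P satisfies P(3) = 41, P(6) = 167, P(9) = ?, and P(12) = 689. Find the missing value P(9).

The 3 known points determine the degree-2 polynomial uniquely.
Write P(t) = at^2 + bt + c. Substituting each data point gives a linear system:
  9a + 3b + c = 41
  36a + 6b + c = 167
  144a + 12b + c = 689
Solving the system yields a = 5, b = -3, c = 5.
So P(t) = 5t² - 3t + 5.
Then P(9) = 383.

383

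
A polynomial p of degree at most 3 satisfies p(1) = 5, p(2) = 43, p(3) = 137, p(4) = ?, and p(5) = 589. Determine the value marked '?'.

The 4 known points determine the degree-3 polynomial uniquely.
Write p(t) = at^3 + bt^2 + ct + d. Substituting each data point gives a linear system:
  a + b + c + d = 5
  8a + 4b + 2c + d = 43
  27a + 9b + 3c + d = 137
  125a + 25b + 5c + d = 589
Solving the system yields a = 4, b = 4, c = -2, d = -1.
So p(t) = 4t³ + 4t² - 2t - 1.
Then p(4) = 311.

311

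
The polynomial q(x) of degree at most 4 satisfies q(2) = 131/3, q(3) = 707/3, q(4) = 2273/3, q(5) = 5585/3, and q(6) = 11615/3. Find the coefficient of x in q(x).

-3

Write q(x) = ax^4 + bx^3 + cx^2 + dx + e. Substituting each data point gives a linear system:
  16a + 8b + 4c + 2d + e = 131/3
  81a + 27b + 9c + 3d + e = 707/3
  256a + 64b + 16c + 4d + e = 2273/3
  625a + 125b + 25c + 5d + e = 5585/3
  1296a + 216b + 36c + 6d + e = 11615/3
Solving the system yields a = 3, b = 0, c = 0, d = -3, e = 5/3.
So q(x) = 3x⁴ - 3x + 5/3.
The coefficient of x is -3.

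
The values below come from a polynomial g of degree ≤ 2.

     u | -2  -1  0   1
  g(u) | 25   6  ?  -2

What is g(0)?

-3

On equispaced nodes a degree-2 polynomial has vanishing third forward difference, so
  - g(-2) + 3·g(-1) - 3·g(0) + g(1) = 0.
Substituting the known values and solving for g(0):
  -3·g(0) = 9
  g(0) = -3.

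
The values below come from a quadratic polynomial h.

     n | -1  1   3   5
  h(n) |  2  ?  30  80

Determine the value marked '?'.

On equispaced nodes a degree-2 polynomial has vanishing third forward difference, so
  - h(-1) + 3·h(1) - 3·h(3) + h(5) = 0.
Substituting the known values and solving for h(1):
  3·h(1) = 12
  h(1) = 4.

4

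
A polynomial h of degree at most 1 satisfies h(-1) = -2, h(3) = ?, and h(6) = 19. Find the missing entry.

The 2 known points determine the degree-1 polynomial uniquely.
Write h(s) = as + b. Substituting each data point gives a linear system:
  -a + b = -2
  6a + b = 19
Solving the system yields a = 3, b = 1.
So h(s) = 3s + 1.
Then h(3) = 10.

10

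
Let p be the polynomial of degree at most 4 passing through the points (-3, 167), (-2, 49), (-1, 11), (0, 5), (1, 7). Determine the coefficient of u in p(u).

0

Write p(u) = au^4 + bu^3 + cu^2 + du + e. Substituting each data point gives a linear system:
  81a - 27b + 9c - 3d + e = 167
  16a - 8b + 4c - 2d + e = 49
  a - b + c - d + e = 11
  e = 5
  a + b + c + d + e = 7
Solving the system yields a = 1, b = -2, c = 3, d = 0, e = 5.
So p(u) = u^4 - 2u^3 + 3u^2 + 5.
The coefficient of u is 0.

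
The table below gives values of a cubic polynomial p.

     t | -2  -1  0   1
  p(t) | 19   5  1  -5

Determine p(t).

p(t) = -2t^3 - t^2 - 3t + 1

Write p(t) = at^3 + bt^2 + ct + d. Substituting each data point gives a linear system:
  -8a + 4b - 2c + d = 19
  -a + b - c + d = 5
  d = 1
  a + b + c + d = -5
Solving the system yields a = -2, b = -1, c = -3, d = 1.
So p(t) = -2t^3 - t^2 - 3t + 1.
Check: p(-2) = 19. ✓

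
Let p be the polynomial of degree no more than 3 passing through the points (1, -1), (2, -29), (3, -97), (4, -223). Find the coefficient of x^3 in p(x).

Write p(x) = ax^3 + bx^2 + cx + d. Substituting each data point gives a linear system:
  a + b + c + d = -1
  8a + 4b + 2c + d = -29
  27a + 9b + 3c + d = -97
  64a + 16b + 4c + d = -223
Solving the system yields a = -3, b = -2, c = -1, d = 5.
So p(x) = -3x^3 - 2x^2 - x + 5.
The leading coefficient is -3.

-3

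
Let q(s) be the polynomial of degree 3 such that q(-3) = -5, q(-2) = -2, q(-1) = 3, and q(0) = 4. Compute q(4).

Forward differences of the values at s = -3, -2, -1, 0:
  q  : -5  -2  3  4
  Δ  : 3  5  1
  Δ^2: 2  -4
  Δ^3: -6
The third differences are constant, confirming degree 3.
Interpolating (Newton forward form) and evaluating at s = 4 gives q(4) = -152.

-152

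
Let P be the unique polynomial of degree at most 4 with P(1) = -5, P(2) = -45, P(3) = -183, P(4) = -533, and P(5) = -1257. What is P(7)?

-4715

Forward differences of the values at u = 1, 2, 3, 4, 5:
  P  : -5  -45  -183  -533  -1257
  Δ  : -40  -138  -350  -724
  Δ^2: -98  -212  -374
  Δ^3: -114  -162
  Δ^4: -48
The fourth differences are constant, confirming degree 4.
Interpolating (Newton forward form) and evaluating at u = 7 gives P(7) = -4715.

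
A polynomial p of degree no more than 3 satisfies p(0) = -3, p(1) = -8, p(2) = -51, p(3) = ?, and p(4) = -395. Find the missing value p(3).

-168

The 4 known points determine the degree-3 polynomial uniquely.
Write p(u) = au^3 + bu^2 + cu + d. Substituting each data point gives a linear system:
  d = -3
  a + b + c + d = -8
  8a + 4b + 2c + d = -51
  64a + 16b + 4c + d = -395
Solving the system yields a = -6, b = -1, c = 2, d = -3.
So p(u) = -6u^3 - u^2 + 2u - 3.
Then p(3) = -168.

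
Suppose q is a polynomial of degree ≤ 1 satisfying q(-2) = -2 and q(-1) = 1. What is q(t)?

Using the Lagrange interpolation formula with nodes -2, -1:
  L_0(t) = (t + 1) / -1
  L_1(t) = (t + 2) / 1
Then q(t) = -2·L_0(t) + 1·L_1(t).
Expanding and collecting terms gives q(t) = 3t + 4.
Check: q(-1) = 1. ✓

q(t) = 3t + 4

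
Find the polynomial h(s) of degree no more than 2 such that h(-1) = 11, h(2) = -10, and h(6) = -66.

Using the Lagrange interpolation formula with nodes -1, 2, 6:
  L_0(s) = (s - 2)(s - 6) / 21
  L_1(s) = (s + 1)(s - 6) / -12
  L_2(s) = (s + 1)(s - 2) / 28
Then h(s) = 11·L_0(s) - 10·L_1(s) - 66·L_2(s).
Expanding and collecting terms gives h(s) = -s² - 6s + 6.
Check: h(-1) = 11. ✓

h(s) = -s^2 - 6s + 6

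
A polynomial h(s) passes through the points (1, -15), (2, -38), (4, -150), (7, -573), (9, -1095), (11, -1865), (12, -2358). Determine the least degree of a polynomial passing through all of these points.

3

Divided differences on the nodes 1, 2, 4, 7, 9, 11, 12:
  order 0: -15  -38  -150  -573  -1095  -1865  -2358
  order 1: -23  -56  -141  -261  -385  -493
  order 2: -11  -17  -24  -31  -36
  order 3: -1  -1  -1  -1
  order 4: 0  0  0
  order 5: 0  0
  order 6: 0
The order-3 divided differences are all -1 (nonzero) and every higher order vanishes, so the data lies on a polynomial of degree exactly 3.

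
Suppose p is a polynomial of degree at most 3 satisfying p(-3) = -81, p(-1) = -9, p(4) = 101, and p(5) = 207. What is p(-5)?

Using the Lagrange interpolation formula with nodes -3, -1, 4, 5:
  L_0(u) = (u + 1)(u - 4)(u - 5) / -112
  L_1(u) = (u + 3)(u - 4)(u - 5) / 60
  L_2(u) = (u + 3)(u + 1)(u - 5) / -35
  L_3(u) = (u + 3)(u + 1)(u - 4) / 48
Then p(u) = -81·L_0(u) - 9·L_1(u) + 101·L_2(u) + 207·L_3(u).
Expanding and collecting terms gives p(u) = 2u^3 - 2u^2 + 2u - 3.
Evaluating at u = -5: p(-5) = -313.

-313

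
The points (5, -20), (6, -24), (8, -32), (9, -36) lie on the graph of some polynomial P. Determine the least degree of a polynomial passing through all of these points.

1

Divided differences on the nodes 5, 6, 8, 9:
  order 0: -20  -24  -32  -36
  order 1: -4  -4  -4
  order 2: 0  0
  order 3: 0
The order-1 divided differences are all -4 (nonzero) and every higher order vanishes, so the data lies on a polynomial of degree exactly 1.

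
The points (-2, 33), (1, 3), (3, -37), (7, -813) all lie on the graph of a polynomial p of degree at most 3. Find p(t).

p(t) = -3t^3 + 4t^2 + 3t - 1

Write p(t) = at^3 + bt^2 + ct + d. Substituting each data point gives a linear system:
  -8a + 4b - 2c + d = 33
  a + b + c + d = 3
  27a + 9b + 3c + d = -37
  343a + 49b + 7c + d = -813
Solving the system yields a = -3, b = 4, c = 3, d = -1.
So p(t) = -3t^3 + 4t^2 + 3t - 1.
Check: p(-2) = 33. ✓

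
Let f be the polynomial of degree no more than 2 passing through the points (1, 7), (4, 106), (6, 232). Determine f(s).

f(s) = 6s^2 + 3s - 2

Write f(s) = as^2 + bs + c. Substituting each data point gives a linear system:
  a + b + c = 7
  16a + 4b + c = 106
  36a + 6b + c = 232
Solving the system yields a = 6, b = 3, c = -2.
So f(s) = 6s² + 3s - 2.
Check: f(6) = 232. ✓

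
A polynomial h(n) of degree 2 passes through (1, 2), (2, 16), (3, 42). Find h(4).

Write h(n) = an^2 + bn + c. Substituting each data point gives a linear system:
  a + b + c = 2
  4a + 2b + c = 16
  9a + 3b + c = 42
Solving the system yields a = 6, b = -4, c = 0.
So h(n) = 6n² - 4n.
Then h(4) = 80.

80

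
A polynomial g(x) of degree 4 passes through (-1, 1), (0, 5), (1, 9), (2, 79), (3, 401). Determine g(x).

Using the Lagrange interpolation formula with nodes -1, 0, 1, 2, 3:
  L_0(x) = x(x - 1)(x - 2)(x - 3) / 24
  L_1(x) = (x + 1)(x - 1)(x - 2)(x - 3) / -6
  L_2(x) = (x + 1)x(x - 2)(x - 3) / 4
  L_3(x) = (x + 1)x(x - 1)(x - 3) / -6
  L_4(x) = (x + 1)x(x - 1)(x - 2) / 24
Then g(x) = 1·L_0(x) + 5·L_1(x) + 9·L_2(x) + 79·L_3(x) + 401·L_4(x).
Expanding and collecting terms gives g(x) = 5x^4 + x^3 - 5x^2 + 3x + 5.
Check: g(3) = 401. ✓

g(x) = 5x^4 + x^3 - 5x^2 + 3x + 5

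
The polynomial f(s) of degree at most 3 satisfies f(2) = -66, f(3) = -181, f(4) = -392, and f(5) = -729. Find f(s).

f(s) = -5s^3 - 3s^2 - 5s - 4

Write f(s) = as^3 + bs^2 + cs + d. Substituting each data point gives a linear system:
  8a + 4b + 2c + d = -66
  27a + 9b + 3c + d = -181
  64a + 16b + 4c + d = -392
  125a + 25b + 5c + d = -729
Solving the system yields a = -5, b = -3, c = -5, d = -4.
So f(s) = -5s^3 - 3s^2 - 5s - 4.
Check: f(4) = -392. ✓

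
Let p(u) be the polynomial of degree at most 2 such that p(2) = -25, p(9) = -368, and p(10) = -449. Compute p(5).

-124

Using the Lagrange interpolation formula with nodes 2, 9, 10:
  L_0(u) = (u - 9)(u - 10) / 56
  L_1(u) = (u - 2)(u - 10) / -7
  L_2(u) = (u - 2)(u - 9) / 8
Then p(u) = -25·L_0(u) - 368·L_1(u) - 449·L_2(u).
Expanding and collecting terms gives p(u) = -4u² - 5u + 1.
Evaluating at u = 5: p(5) = -124.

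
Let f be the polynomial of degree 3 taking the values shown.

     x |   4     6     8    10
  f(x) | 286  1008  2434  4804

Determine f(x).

f(x) = 5x^3 - 2x^2 + x - 6

Write f(x) = ax^3 + bx^2 + cx + d. Substituting each data point gives a linear system:
  64a + 16b + 4c + d = 286
  216a + 36b + 6c + d = 1008
  512a + 64b + 8c + d = 2434
  1000a + 100b + 10c + d = 4804
Solving the system yields a = 5, b = -2, c = 1, d = -6.
So f(x) = 5x³ - 2x² + x - 6.
Check: f(8) = 2434. ✓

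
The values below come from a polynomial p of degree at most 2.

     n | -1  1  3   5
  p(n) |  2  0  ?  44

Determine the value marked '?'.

14

On equispaced nodes a degree-2 polynomial has vanishing third forward difference, so
  - p(-1) + 3·p(1) - 3·p(3) + p(5) = 0.
Substituting the known values and solving for p(3):
  -3·p(3) = -42
  p(3) = 14.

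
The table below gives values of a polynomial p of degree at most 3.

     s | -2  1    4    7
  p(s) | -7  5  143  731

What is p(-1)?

3

Forward differences of the values at s = -2, 1, 4, 7:
  p  : -7  5  143  731
  Δ  : 12  138  588
  Δ^2: 126  450
  Δ^3: 324
The third differences are constant, confirming degree 3.
Interpolating (Newton forward form) and evaluating at s = -1 gives p(-1) = 3.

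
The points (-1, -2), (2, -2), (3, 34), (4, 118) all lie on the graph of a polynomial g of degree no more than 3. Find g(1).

Using the Lagrange interpolation formula with nodes -1, 2, 3, 4:
  L_0(x) = (x - 2)(x - 3)(x - 4) / -60
  L_1(x) = (x + 1)(x - 3)(x - 4) / 6
  L_2(x) = (x + 1)(x - 2)(x - 4) / -4
  L_3(x) = (x + 1)(x - 2)(x - 3) / 10
Then g(x) = -2·L_0(x) - 2·L_1(x) + 34·L_2(x) + 118·L_3(x).
Expanding and collecting terms gives g(x) = 3x^3 - 3x^2 - 6x - 2.
Evaluating at x = 1: g(1) = -8.

-8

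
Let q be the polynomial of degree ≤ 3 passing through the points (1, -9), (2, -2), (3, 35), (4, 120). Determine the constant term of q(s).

-4

Write q(s) = as^3 + bs^2 + cs + d. Substituting each data point gives a linear system:
  a + b + c + d = -9
  8a + 4b + 2c + d = -2
  27a + 9b + 3c + d = 35
  64a + 16b + 4c + d = 120
Solving the system yields a = 3, b = -3, c = -5, d = -4.
So q(s) = 3s³ - 3s² - 5s - 4.
The constant term is -4.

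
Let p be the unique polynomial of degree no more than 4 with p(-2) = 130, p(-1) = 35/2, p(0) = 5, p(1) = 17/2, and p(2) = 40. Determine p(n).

p(n) = 4n^4 - 6n^3 + 4n^2 + (3/2)n + 5

Write p(n) = an^4 + bn^3 + cn^2 + dn + e. Substituting each data point gives a linear system:
  16a - 8b + 4c - 2d + e = 130
  a - b + c - d + e = 35/2
  e = 5
  a + b + c + d + e = 17/2
  16a + 8b + 4c + 2d + e = 40
Solving the system yields a = 4, b = -6, c = 4, d = 3/2, e = 5.
So p(n) = 4n⁴ - 6n³ + 4n² + (3/2)n + 5.
Check: p(1) = 17/2. ✓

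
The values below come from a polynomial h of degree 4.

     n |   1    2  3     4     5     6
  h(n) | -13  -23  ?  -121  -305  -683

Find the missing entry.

On equispaced nodes a degree-4 polynomial has vanishing fifth forward difference, so
  - h(1) + 5·h(2) - 10·h(3) + 10·h(4) - 5·h(5) + h(6) = 0.
Substituting the known values and solving for h(3):
  -10·h(3) = 470
  h(3) = -47.

-47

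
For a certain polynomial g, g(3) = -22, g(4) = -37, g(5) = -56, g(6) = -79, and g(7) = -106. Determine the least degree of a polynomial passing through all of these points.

2

Forward differences of the values at x = 3, 4, 5, 6, 7:
  g  : -22  -37  -56  -79  -106
  Δ  : -15  -19  -23  -27
  Δ^2: -4  -4  -4
  Δ^3: 0  0
  Δ^4: 0
The second differences are constant (-4) and nonzero, while all higher differences vanish, so the minimal degree is 2.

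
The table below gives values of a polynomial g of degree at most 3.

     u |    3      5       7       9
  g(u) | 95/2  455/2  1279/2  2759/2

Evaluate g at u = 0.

Using the Lagrange interpolation formula with nodes 3, 5, 7, 9:
  L_0(u) = (u - 5)(u - 7)(u - 9) / -48
  L_1(u) = (u - 3)(u - 7)(u - 9) / 16
  L_2(u) = (u - 3)(u - 5)(u - 9) / -16
  L_3(u) = (u - 3)(u - 5)(u - 7) / 48
Then g(u) = 95/2·L_0(u) + 455/2·L_1(u) + 1279/2·L_2(u) + 2759/2·L_3(u).
Expanding and collecting terms gives g(u) = 2u³ - u² + 5/2.
Evaluating at u = 0: g(0) = 5/2.

5/2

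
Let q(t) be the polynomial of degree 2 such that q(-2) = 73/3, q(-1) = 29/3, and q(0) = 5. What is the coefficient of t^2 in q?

Write q(t) = at^2 + bt + c. Substituting each data point gives a linear system:
  4a - 2b + c = 73/3
  a - b + c = 29/3
  c = 5
Solving the system yields a = 5, b = 1/3, c = 5.
So q(t) = 5t^2 + (1/3)t + 5.
The leading coefficient is 5.

5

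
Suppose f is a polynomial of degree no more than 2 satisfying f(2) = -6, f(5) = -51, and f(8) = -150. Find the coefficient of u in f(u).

6

Write f(u) = au^2 + bu + c. Substituting each data point gives a linear system:
  4a + 2b + c = -6
  25a + 5b + c = -51
  64a + 8b + c = -150
Solving the system yields a = -3, b = 6, c = -6.
So f(u) = -3u^2 + 6u - 6.
The coefficient of u is 6.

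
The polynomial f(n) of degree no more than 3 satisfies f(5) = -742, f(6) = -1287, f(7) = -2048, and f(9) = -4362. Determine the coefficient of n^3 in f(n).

-6

Write f(n) = an^3 + bn^2 + cn + d. Substituting each data point gives a linear system:
  125a + 25b + 5c + d = -742
  216a + 36b + 6c + d = -1287
  343a + 49b + 7c + d = -2048
  729a + 81b + 9c + d = -4362
Solving the system yields a = -6, b = 0, c = 1, d = 3.
So f(n) = -6n^3 + n + 3.
The leading coefficient is -6.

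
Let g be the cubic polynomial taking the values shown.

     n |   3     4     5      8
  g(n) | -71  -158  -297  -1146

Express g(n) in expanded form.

g(n) = -2n^3 - 2n^2 + n - 2

Write g(n) = an^3 + bn^2 + cn + d. Substituting each data point gives a linear system:
  27a + 9b + 3c + d = -71
  64a + 16b + 4c + d = -158
  125a + 25b + 5c + d = -297
  512a + 64b + 8c + d = -1146
Solving the system yields a = -2, b = -2, c = 1, d = -2.
So g(n) = -2n^3 - 2n^2 + n - 2.
Check: g(8) = -1146. ✓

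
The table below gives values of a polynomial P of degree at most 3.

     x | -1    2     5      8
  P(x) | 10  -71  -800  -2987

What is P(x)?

P(x) = -5x^3 - 6x^2 - 6x + 5

Using the Lagrange interpolation formula with nodes -1, 2, 5, 8:
  L_0(x) = (x - 2)(x - 5)(x - 8) / -162
  L_1(x) = (x + 1)(x - 5)(x - 8) / 54
  L_2(x) = (x + 1)(x - 2)(x - 8) / -54
  L_3(x) = (x + 1)(x - 2)(x - 5) / 162
Then P(x) = 10·L_0(x) - 71·L_1(x) - 800·L_2(x) - 2987·L_3(x).
Expanding and collecting terms gives P(x) = -5x³ - 6x² - 6x + 5.
Check: P(8) = -2987. ✓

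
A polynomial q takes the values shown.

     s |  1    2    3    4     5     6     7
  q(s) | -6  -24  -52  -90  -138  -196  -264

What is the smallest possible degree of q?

Forward differences of the values at s = 1, 2, 3, 4, 5, 6, 7:
  q  : -6  -24  -52  -90  -138  -196  -264
  Δ  : -18  -28  -38  -48  -58  -68
  Δ^2: -10  -10  -10  -10  -10
  Δ^3: 0  0  0  0
  Δ^4: 0  0  0
  Δ^5: 0  0
  Δ^6: 0
The second differences are constant (-10) and nonzero, while all higher differences vanish, so the minimal degree is 2.

2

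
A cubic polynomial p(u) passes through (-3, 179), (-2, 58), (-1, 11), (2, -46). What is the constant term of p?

2

Write p(u) = au^3 + bu^2 + cu + d. Substituting each data point gives a linear system:
  -27a + 9b - 3c + d = 179
  -8a + 4b - 2c + d = 58
  -a + b - c + d = 11
  8a + 4b + 2c + d = -46
Solving the system yields a = -6, b = 1, c = -2, d = 2.
So p(u) = -6u^3 + u^2 - 2u + 2.
The constant term is 2.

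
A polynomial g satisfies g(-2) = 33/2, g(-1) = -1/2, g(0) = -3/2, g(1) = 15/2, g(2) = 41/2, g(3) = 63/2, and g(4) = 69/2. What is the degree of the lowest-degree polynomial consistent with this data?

3

Forward differences of the values at s = -2, -1, 0, 1, 2, 3, 4:
  g  : 33/2  -1/2  -3/2  15/2  41/2  63/2  69/2
  Δ  : -17  -1  9  13  11  3
  Δ^2: 16  10  4  -2  -8
  Δ^3: -6  -6  -6  -6
  Δ^4: 0  0  0
  Δ^5: 0  0
  Δ^6: 0
The third differences are constant (-6) and nonzero, while all higher differences vanish, so the minimal degree is 3.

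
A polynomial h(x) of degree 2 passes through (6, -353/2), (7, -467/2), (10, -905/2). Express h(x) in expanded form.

Write h(x) = ax^2 + bx + c. Substituting each data point gives a linear system:
  36a + 6b + c = -353/2
  49a + 7b + c = -467/2
  100a + 10b + c = -905/2
Solving the system yields a = -4, b = -5, c = -5/2.
So h(x) = -4x^2 - 5x - 5/2.
Check: h(6) = -353/2. ✓

h(x) = -4x^2 - 5x - 5/2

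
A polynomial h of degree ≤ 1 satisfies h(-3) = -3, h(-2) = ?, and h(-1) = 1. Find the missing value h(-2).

-1

On equispaced nodes a degree-1 polynomial has vanishing second forward difference, so
  h(-3) - 2·h(-2) + h(-1) = 0.
Substituting the known values and solving for h(-2):
  -2·h(-2) = 2
  h(-2) = -1.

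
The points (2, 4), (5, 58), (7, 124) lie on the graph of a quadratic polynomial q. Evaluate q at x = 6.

Write q(x) = ax^2 + bx + c. Substituting each data point gives a linear system:
  4a + 2b + c = 4
  25a + 5b + c = 58
  49a + 7b + c = 124
Solving the system yields a = 3, b = -3, c = -2.
So q(x) = 3x^2 - 3x - 2.
Then q(6) = 88.

88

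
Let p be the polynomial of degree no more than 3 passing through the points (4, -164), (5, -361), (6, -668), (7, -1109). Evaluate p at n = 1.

7

Forward differences of the values at n = 4, 5, 6, 7:
  p  : -164  -361  -668  -1109
  Δ  : -197  -307  -441
  Δ^2: -110  -134
  Δ^3: -24
The third differences are constant, confirming degree 3.
Interpolating (Newton forward form) and evaluating at n = 1 gives p(1) = 7.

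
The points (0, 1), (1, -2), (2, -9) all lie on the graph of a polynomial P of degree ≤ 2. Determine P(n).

P(n) = -2n^2 - n + 1

Write P(n) = an^2 + bn + c. Substituting each data point gives a linear system:
  c = 1
  a + b + c = -2
  4a + 2b + c = -9
Solving the system yields a = -2, b = -1, c = 1.
So P(n) = -2n^2 - n + 1.
Check: P(0) = 1. ✓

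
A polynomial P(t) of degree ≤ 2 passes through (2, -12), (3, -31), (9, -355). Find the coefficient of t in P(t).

6

Write P(t) = at^2 + bt + c. Substituting each data point gives a linear system:
  4a + 2b + c = -12
  9a + 3b + c = -31
  81a + 9b + c = -355
Solving the system yields a = -5, b = 6, c = -4.
So P(t) = -5t² + 6t - 4.
The coefficient of t is 6.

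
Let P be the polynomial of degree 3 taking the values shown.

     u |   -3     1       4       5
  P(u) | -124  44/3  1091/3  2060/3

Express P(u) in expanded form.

Using the Lagrange interpolation formula with nodes -3, 1, 4, 5:
  L_0(u) = (u - 1)(u - 4)(u - 5) / -224
  L_1(u) = (u + 3)(u - 4)(u - 5) / 48
  L_2(u) = (u + 3)(u - 1)(u - 5) / -21
  L_3(u) = (u + 3)(u - 1)(u - 4) / 32
Then P(u) = -124·L_0(u) + 44/3·L_1(u) + 1091/3·L_2(u) + 2060/3·L_3(u).
Expanding and collecting terms gives P(u) = 5u³ + (5/3)u² + 3u + 5.
Check: P(1) = 44/3. ✓

P(u) = 5u^3 + (5/3)u^2 + 3u + 5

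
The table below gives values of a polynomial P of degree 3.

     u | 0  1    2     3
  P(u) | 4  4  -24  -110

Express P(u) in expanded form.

Write P(u) = au^3 + bu^2 + cu + d. Substituting each data point gives a linear system:
  d = 4
  a + b + c + d = 4
  8a + 4b + 2c + d = -24
  27a + 9b + 3c + d = -110
Solving the system yields a = -5, b = 1, c = 4, d = 4.
So P(u) = -5u^3 + u^2 + 4u + 4.
Check: P(3) = -110. ✓

P(u) = -5u^3 + u^2 + 4u + 4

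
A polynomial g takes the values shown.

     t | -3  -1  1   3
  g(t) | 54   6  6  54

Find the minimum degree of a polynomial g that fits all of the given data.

2

Forward differences of the values at t = -3, -1, 1, 3:
  g  : 54  6  6  54
  Δ  : -48  0  48
  Δ^2: 48  48
  Δ^3: 0
The second differences are constant (48) and nonzero, while all higher differences vanish, so the minimal degree is 2.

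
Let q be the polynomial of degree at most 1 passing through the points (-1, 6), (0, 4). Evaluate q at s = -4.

Write q(s) = as + b. Substituting each data point gives a linear system:
  -a + b = 6
  b = 4
Solving the system yields a = -2, b = 4.
So q(s) = -2s + 4.
Then q(-4) = 12.

12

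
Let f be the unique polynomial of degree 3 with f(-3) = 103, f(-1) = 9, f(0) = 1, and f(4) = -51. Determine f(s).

f(s) = -2s^3 + 5s^2 - s + 1

Using the Lagrange interpolation formula with nodes -3, -1, 0, 4:
  L_0(s) = (s + 1)s(s - 4) / -42
  L_1(s) = (s + 3)s(s - 4) / 10
  L_2(s) = (s + 3)(s + 1)(s - 4) / -12
  L_3(s) = (s + 3)(s + 1)s / 140
Then f(s) = 103·L_0(s) + 9·L_1(s) + 1·L_2(s) - 51·L_3(s).
Expanding and collecting terms gives f(s) = -2s^3 + 5s^2 - s + 1.
Check: f(0) = 1. ✓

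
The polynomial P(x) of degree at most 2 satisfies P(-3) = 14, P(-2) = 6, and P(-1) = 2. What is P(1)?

Using the Lagrange interpolation formula with nodes -3, -2, -1:
  L_0(x) = (x + 2)(x + 1) / 2
  L_1(x) = (x + 3)(x + 1) / -1
  L_2(x) = (x + 3)(x + 2) / 2
Then P(x) = 14·L_0(x) + 6·L_1(x) + 2·L_2(x).
Expanding and collecting terms gives P(x) = 2x^2 + 2x + 2.
Evaluating at x = 1: P(1) = 6.

6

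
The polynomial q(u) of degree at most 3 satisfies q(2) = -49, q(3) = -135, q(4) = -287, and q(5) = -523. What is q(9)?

Using the Lagrange interpolation formula with nodes 2, 3, 4, 5:
  L_0(u) = (u - 3)(u - 4)(u - 5) / -6
  L_1(u) = (u - 2)(u - 4)(u - 5) / 2
  L_2(u) = (u - 2)(u - 3)(u - 5) / -2
  L_3(u) = (u - 2)(u - 3)(u - 4) / 6
Then q(u) = -49·L_0(u) - 135·L_1(u) - 287·L_2(u) - 523·L_3(u).
Expanding and collecting terms gives q(u) = -3u³ - 6u² + u - 3.
Evaluating at u = 9: q(9) = -2667.

-2667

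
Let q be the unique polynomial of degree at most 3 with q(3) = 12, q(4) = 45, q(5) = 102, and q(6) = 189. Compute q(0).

Using the Lagrange interpolation formula with nodes 3, 4, 5, 6:
  L_0(s) = (s - 4)(s - 5)(s - 6) / -6
  L_1(s) = (s - 3)(s - 5)(s - 6) / 2
  L_2(s) = (s - 3)(s - 4)(s - 6) / -2
  L_3(s) = (s - 3)(s - 4)(s - 5) / 6
Then q(s) = 12·L_0(s) + 45·L_1(s) + 102·L_2(s) + 189·L_3(s).
Expanding and collecting terms gives q(s) = s^3 - 4s - 3.
Evaluating at s = 0: q(0) = -3.

-3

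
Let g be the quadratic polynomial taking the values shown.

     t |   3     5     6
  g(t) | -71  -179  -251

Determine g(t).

Using the Lagrange interpolation formula with nodes 3, 5, 6:
  L_0(t) = (t - 5)(t - 6) / 6
  L_1(t) = (t - 3)(t - 6) / -2
  L_2(t) = (t - 3)(t - 5) / 3
Then g(t) = -71·L_0(t) - 179·L_1(t) - 251·L_2(t).
Expanding and collecting terms gives g(t) = -6t^2 - 6t + 1.
Check: g(3) = -71. ✓

g(t) = -6t^2 - 6t + 1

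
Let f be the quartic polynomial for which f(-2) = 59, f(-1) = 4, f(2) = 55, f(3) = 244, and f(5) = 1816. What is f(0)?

1

Using the Lagrange interpolation formula with nodes -2, -1, 2, 3, 5:
  L_0(s) = (s + 1)(s - 2)(s - 3)(s - 5) / 140
  L_1(s) = (s + 2)(s - 2)(s - 3)(s - 5) / -72
  L_2(s) = (s + 2)(s + 1)(s - 3)(s - 5) / 36
  L_3(s) = (s + 2)(s + 1)(s - 2)(s - 5) / -40
  L_4(s) = (s + 2)(s + 1)(s - 2)(s - 3) / 252
Then f(s) = 59·L_0(s) + 4·L_1(s) + 55·L_2(s) + 244·L_3(s) + 1816·L_4(s).
Expanding and collecting terms gives f(s) = 3s^4 - s^3 + 2s^2 + 3s + 1.
Evaluating at s = 0: f(0) = 1.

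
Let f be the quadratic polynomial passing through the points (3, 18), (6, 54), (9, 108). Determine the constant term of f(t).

Write f(t) = at^2 + bt + c. Substituting each data point gives a linear system:
  9a + 3b + c = 18
  36a + 6b + c = 54
  81a + 9b + c = 108
Solving the system yields a = 1, b = 3, c = 0.
So f(t) = t^2 + 3t.
The constant term is 0.

0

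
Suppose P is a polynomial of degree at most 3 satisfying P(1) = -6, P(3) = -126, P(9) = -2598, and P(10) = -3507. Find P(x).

Using the Lagrange interpolation formula with nodes 1, 3, 9, 10:
  L_0(x) = (x - 3)(x - 9)(x - 10) / -144
  L_1(x) = (x - 1)(x - 9)(x - 10) / 84
  L_2(x) = (x - 1)(x - 3)(x - 10) / -48
  L_3(x) = (x - 1)(x - 3)(x - 9) / 63
Then P(x) = -6·L_0(x) - 126·L_1(x) - 2598·L_2(x) - 3507·L_3(x).
Expanding and collecting terms gives P(x) = -3x^3 - 5x^2 - x + 3.
Check: P(9) = -2598. ✓

P(x) = -3x^3 - 5x^2 - x + 3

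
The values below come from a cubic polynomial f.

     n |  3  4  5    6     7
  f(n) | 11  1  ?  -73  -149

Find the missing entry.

-25

The 4 known points determine the degree-3 polynomial uniquely.
Write f(n) = an^3 + bn^2 + cn + d. Substituting each data point gives a linear system:
  27a + 9b + 3c + d = 11
  64a + 16b + 4c + d = 1
  216a + 36b + 6c + d = -73
  343a + 49b + 7c + d = -149
Solving the system yields a = -1, b = 4, c = -1, d = 5.
So f(n) = -n³ + 4n² - n + 5.
Then f(5) = -25.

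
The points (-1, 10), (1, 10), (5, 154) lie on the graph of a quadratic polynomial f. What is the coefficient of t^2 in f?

Write f(t) = at^2 + bt + c. Substituting each data point gives a linear system:
  a - b + c = 10
  a + b + c = 10
  25a + 5b + c = 154
Solving the system yields a = 6, b = 0, c = 4.
So f(t) = 6t² + 4.
The leading coefficient is 6.

6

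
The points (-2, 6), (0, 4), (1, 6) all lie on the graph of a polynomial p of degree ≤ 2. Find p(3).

Using the Lagrange interpolation formula with nodes -2, 0, 1:
  L_0(n) = n(n - 1) / 6
  L_1(n) = (n + 2)(n - 1) / -2
  L_2(n) = (n + 2)n / 3
Then p(n) = 6·L_0(n) + 4·L_1(n) + 6·L_2(n).
Expanding and collecting terms gives p(n) = n² + n + 4.
Evaluating at n = 3: p(3) = 16.

16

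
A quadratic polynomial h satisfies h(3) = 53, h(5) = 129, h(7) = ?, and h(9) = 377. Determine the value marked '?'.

237

On equispaced nodes a degree-2 polynomial has vanishing third forward difference, so
  - h(3) + 3·h(5) - 3·h(7) + h(9) = 0.
Substituting the known values and solving for h(7):
  -3·h(7) = -711
  h(7) = 237.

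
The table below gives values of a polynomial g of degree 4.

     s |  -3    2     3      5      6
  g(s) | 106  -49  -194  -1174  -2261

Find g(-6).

Write g(s) = as^4 + bs^3 + cs^2 + ds + e. Substituting each data point gives a linear system:
  81a - 27b + 9c - 3d + e = 106
  16a + 8b + 4c + 2d + e = -49
  81a + 27b + 9c + 3d + e = -194
  625a + 125b + 25c + 5d + e = -1174
  1296a + 216b + 36c + 6d + e = -2261
Solving the system yields a = -1, b = -5, c = 4, d = -5, e = 1.
So g(s) = -s^4 - 5s^3 + 4s^2 - 5s + 1.
Then g(-6) = -41.

-41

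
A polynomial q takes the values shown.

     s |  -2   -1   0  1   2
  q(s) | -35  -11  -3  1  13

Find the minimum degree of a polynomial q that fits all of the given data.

3

Forward differences of the values at s = -2, -1, 0, 1, 2:
  q  : -35  -11  -3  1  13
  Δ  : 24  8  4  12
  Δ^2: -16  -4  8
  Δ^3: 12  12
  Δ^4: 0
The third differences are constant (12) and nonzero, while all higher differences vanish, so the minimal degree is 3.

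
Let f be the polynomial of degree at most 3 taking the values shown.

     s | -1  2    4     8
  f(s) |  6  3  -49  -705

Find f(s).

f(s) = -2s^3 + 5s^2 - 1

Write f(s) = as^3 + bs^2 + cs + d. Substituting each data point gives a linear system:
  -a + b - c + d = 6
  8a + 4b + 2c + d = 3
  64a + 16b + 4c + d = -49
  512a + 64b + 8c + d = -705
Solving the system yields a = -2, b = 5, c = 0, d = -1.
So f(s) = -2s^3 + 5s^2 - 1.
Check: f(2) = 3. ✓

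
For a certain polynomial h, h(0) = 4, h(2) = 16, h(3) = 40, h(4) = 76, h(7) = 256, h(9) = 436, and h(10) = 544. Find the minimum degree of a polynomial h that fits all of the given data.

Divided differences on the nodes 0, 2, 3, 4, 7, 9, 10:
  order 0: 4  16  40  76  256  436  544
  order 1: 6  24  36  60  90  108
  order 2: 6  6  6  6  6
  order 3: 0  0  0  0
  order 4: 0  0  0
  order 5: 0  0
  order 6: 0
The order-2 divided differences are all 6 (nonzero) and every higher order vanishes, so the data lies on a polynomial of degree exactly 2.

2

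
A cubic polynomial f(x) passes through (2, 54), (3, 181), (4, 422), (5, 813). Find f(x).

f(x) = 6x^3 + 3x^2 - 2x - 2

Write f(x) = ax^3 + bx^2 + cx + d. Substituting each data point gives a linear system:
  8a + 4b + 2c + d = 54
  27a + 9b + 3c + d = 181
  64a + 16b + 4c + d = 422
  125a + 25b + 5c + d = 813
Solving the system yields a = 6, b = 3, c = -2, d = -2.
So f(x) = 6x^3 + 3x^2 - 2x - 2.
Check: f(2) = 54. ✓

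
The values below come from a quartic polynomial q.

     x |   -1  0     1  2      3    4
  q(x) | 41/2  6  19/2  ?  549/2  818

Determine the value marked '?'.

On equispaced nodes a degree-4 polynomial has vanishing fifth forward difference, so
  - q(-1) + 5·q(0) - 10·q(1) + 10·q(2) - 5·q(3) + q(4) = 0.
Substituting the known values and solving for q(2):
  10·q(2) = 640
  q(2) = 64.

64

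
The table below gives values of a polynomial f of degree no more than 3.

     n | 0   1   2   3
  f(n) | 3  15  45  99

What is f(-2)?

9

Write f(n) = an^3 + bn^2 + cn + d. Substituting each data point gives a linear system:
  d = 3
  a + b + c + d = 15
  8a + 4b + 2c + d = 45
  27a + 9b + 3c + d = 99
Solving the system yields a = 1, b = 6, c = 5, d = 3.
So f(n) = n^3 + 6n^2 + 5n + 3.
Then f(-2) = 9.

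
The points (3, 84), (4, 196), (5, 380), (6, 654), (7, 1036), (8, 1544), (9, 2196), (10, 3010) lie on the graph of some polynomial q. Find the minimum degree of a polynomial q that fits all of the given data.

Forward differences of the values at t = 3, 4, 5, 6, 7, 8, 9, 10:
  q  : 84  196  380  654  1036  1544  2196  3010
  Δ  : 112  184  274  382  508  652  814
  Δ^2: 72  90  108  126  144  162
  Δ^3: 18  18  18  18  18
  Δ^4: 0  0  0  0
  Δ^5: 0  0  0
  Δ^6: 0  0
  Δ^7: 0
The third differences are constant (18) and nonzero, while all higher differences vanish, so the minimal degree is 3.

3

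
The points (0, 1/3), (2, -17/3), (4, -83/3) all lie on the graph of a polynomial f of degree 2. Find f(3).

-44/3

Using the Lagrange interpolation formula with nodes 0, 2, 4:
  L_0(s) = (s - 2)(s - 4) / 8
  L_1(s) = s(s - 4) / -4
  L_2(s) = s(s - 2) / 8
Then f(s) = 1/3·L_0(s) - 17/3·L_1(s) - 83/3·L_2(s).
Expanding and collecting terms gives f(s) = -2s² + s + 1/3.
Evaluating at s = 3: f(3) = -44/3.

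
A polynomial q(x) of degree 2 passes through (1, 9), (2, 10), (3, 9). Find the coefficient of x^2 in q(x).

Write q(x) = ax^2 + bx + c. Substituting each data point gives a linear system:
  a + b + c = 9
  4a + 2b + c = 10
  9a + 3b + c = 9
Solving the system yields a = -1, b = 4, c = 6.
So q(x) = -x^2 + 4x + 6.
The leading coefficient is -1.

-1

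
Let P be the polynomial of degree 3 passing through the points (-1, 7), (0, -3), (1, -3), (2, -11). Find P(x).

P(x) = -3x^3 + 5x^2 - 2x - 3

Using the Lagrange interpolation formula with nodes -1, 0, 1, 2:
  L_0(x) = x(x - 1)(x - 2) / -6
  L_1(x) = (x + 1)(x - 1)(x - 2) / 2
  L_2(x) = (x + 1)x(x - 2) / -2
  L_3(x) = (x + 1)x(x - 1) / 6
Then P(x) = 7·L_0(x) - 3·L_1(x) - 3·L_2(x) - 11·L_3(x).
Expanding and collecting terms gives P(x) = -3x³ + 5x² - 2x - 3.
Check: P(0) = -3. ✓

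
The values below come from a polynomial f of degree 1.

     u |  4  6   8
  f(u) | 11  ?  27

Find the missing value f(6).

19

On equispaced nodes a degree-1 polynomial has vanishing second forward difference, so
  f(4) - 2·f(6) + f(8) = 0.
Substituting the known values and solving for f(6):
  -2·f(6) = -38
  f(6) = 19.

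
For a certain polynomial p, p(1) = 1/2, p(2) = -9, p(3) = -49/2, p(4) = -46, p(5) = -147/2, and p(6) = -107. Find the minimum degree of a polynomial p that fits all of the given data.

Forward differences of the values at x = 1, 2, 3, 4, 5, 6:
  p  : 1/2  -9  -49/2  -46  -147/2  -107
  Δ  : -19/2  -31/2  -43/2  -55/2  -67/2
  Δ^2: -6  -6  -6  -6
  Δ^3: 0  0  0
  Δ^4: 0  0
  Δ^5: 0
The second differences are constant (-6) and nonzero, while all higher differences vanish, so the minimal degree is 2.

2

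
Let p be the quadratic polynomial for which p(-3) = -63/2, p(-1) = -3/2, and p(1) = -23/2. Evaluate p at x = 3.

-123/2

Write p(x) = ax^2 + bx + c. Substituting each data point gives a linear system:
  9a - 3b + c = -63/2
  a - b + c = -3/2
  a + b + c = -23/2
Solving the system yields a = -5, b = -5, c = -3/2.
So p(x) = -5x^2 - 5x - 3/2.
Then p(3) = -123/2.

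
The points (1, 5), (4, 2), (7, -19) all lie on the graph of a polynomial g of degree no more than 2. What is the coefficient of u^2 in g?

-1

Write g(u) = au^2 + bu + c. Substituting each data point gives a linear system:
  a + b + c = 5
  16a + 4b + c = 2
  49a + 7b + c = -19
Solving the system yields a = -1, b = 4, c = 2.
So g(u) = -u^2 + 4u + 2.
The leading coefficient is -1.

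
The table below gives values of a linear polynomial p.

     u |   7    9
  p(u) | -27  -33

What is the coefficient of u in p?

Write p(u) = au + b. Substituting each data point gives a linear system:
  7a + b = -27
  9a + b = -33
Solving the system yields a = -3, b = -6.
So p(u) = -3u - 6.
The leading coefficient is -3.

-3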